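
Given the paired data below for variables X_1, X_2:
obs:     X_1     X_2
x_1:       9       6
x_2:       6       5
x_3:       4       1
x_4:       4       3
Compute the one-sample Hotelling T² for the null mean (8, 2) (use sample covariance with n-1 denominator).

Step 1 — sample mean vector:
  mean(X_1) = (9 + 6 + 4 + 4) / 4 = 23/4 = 5.75
  mean(X_2) = (6 + 5 + 1 + 3) / 4 = 15/4 = 3.75
  x̄ = (5.75, 3.75),  deviation x̄ - mu_0 = (5.75, 3.75) - (8, 2) = (-2.25, 1.75).

Step 2 — sample covariance matrix, S[i,j] = (1/(n-1)) · Σ_k (x_{k,i} - mean_i) · (x_{k,j} - mean_j), divisor n-1 = 3:
  S[X_1,X_1] = ((3.25)·(3.25) + (0.25)·(0.25) + (-1.75)·(-1.75) + (-1.75)·(-1.75)) / 3 = 16.75/3 = 5.5833
  S[X_1,X_2] = ((3.25)·(2.25) + (0.25)·(1.25) + (-1.75)·(-2.75) + (-1.75)·(-0.75)) / 3 = 13.75/3 = 4.5833
  S[X_2,X_2] = ((2.25)·(2.25) + (1.25)·(1.25) + (-2.75)·(-2.75) + (-0.75)·(-0.75)) / 3 = 14.75/3 = 4.9167
  S = [[5.5833, 4.5833],
 [4.5833, 4.9167]].

Step 3 — invert S. det(S) = 5.5833·4.9167 - (4.5833)² = 6.4444.
  S^{-1} = (1/det) · [[d, -b], [-b, a]] = [[0.7629, -0.7112],
 [-0.7112, 0.8664]].

Step 4 — quadratic form (x̄ - mu_0)^T · S^{-1} · (x̄ - mu_0):
  S^{-1} · (x̄ - mu_0) = (-2.9612, 3.1164),
  (x̄ - mu_0)^T · [...] = (-2.25)·(-2.9612) + (1.75)·(3.1164) = 12.1164.

Step 5 — scale by n: T² = 4 · 12.1164 = 48.4655.

T² ≈ 48.4655


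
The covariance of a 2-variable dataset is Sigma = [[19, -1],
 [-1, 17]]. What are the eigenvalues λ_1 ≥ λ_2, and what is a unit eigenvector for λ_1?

Step 1 — characteristic polynomial of 2×2 Sigma:
  det(Sigma - λI) = λ² - trace · λ + det = 0.
  trace = 19 + 17 = 36, det = 19·17 - (-1)² = 322.
Step 2 — discriminant:
  Δ = trace² - 4·det = 1296 - 1288 = 8.
Step 3 — eigenvalues:
  λ = (trace ± √Δ)/2 = (36 ± 2.8284)/2,
  λ_1 = 19.4142,  λ_2 = 16.5858.

Step 4 — unit eigenvector for λ_1: solve (Sigma - λ_1 I)v = 0. First row:
  (19 - 19.4142)·v_x + (-1)·v_y = 0, i.e. (-0.4142)·v_x + (-1)·v_y = 0,
  so v ∝ (b, λ_1 - a) = (-1, 0.4142); multiply by -1 so the first entry is positive: u = (1, -0.4142).
  ||u|| = √((1)² + (-0.4142)²) = √(1.1716) ≈ 1.0824,
  v_1 = u/||u|| ≈ (0.9239, -0.3827) (||v_1|| = 1).

λ_1 = 19.4142,  λ_2 = 16.5858;  v_1 ≈ (0.9239, -0.3827)


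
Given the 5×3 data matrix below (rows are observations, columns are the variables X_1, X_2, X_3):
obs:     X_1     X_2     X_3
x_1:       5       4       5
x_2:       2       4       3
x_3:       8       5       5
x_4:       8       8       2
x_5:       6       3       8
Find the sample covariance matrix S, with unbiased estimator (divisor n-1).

Step 1 — column means:
  mean(X_1) = (5 + 2 + 8 + 8 + 6) / 5 = 29/5 = 5.8
  mean(X_2) = (4 + 4 + 5 + 8 + 3) / 5 = 24/5 = 4.8
  mean(X_3) = (5 + 3 + 5 + 2 + 8) / 5 = 23/5 = 4.6

Step 2 — sample covariance S[i,j] = (1/(n-1)) · Σ_k (x_{k,i} - mean_i) · (x_{k,j} - mean_j), with n-1 = 4.
  S[X_1,X_1] = ((-0.8)·(-0.8) + (-3.8)·(-3.8) + (2.2)·(2.2) + (2.2)·(2.2) + (0.2)·(0.2)) / 4 = 24.8/4 = 6.2
  S[X_1,X_2] = ((-0.8)·(-0.8) + (-3.8)·(-0.8) + (2.2)·(0.2) + (2.2)·(3.2) + (0.2)·(-1.8)) / 4 = 10.8/4 = 2.7
  S[X_1,X_3] = ((-0.8)·(0.4) + (-3.8)·(-1.6) + (2.2)·(0.4) + (2.2)·(-2.6) + (0.2)·(3.4)) / 4 = 1.6/4 = 0.4
  S[X_2,X_2] = ((-0.8)·(-0.8) + (-0.8)·(-0.8) + (0.2)·(0.2) + (3.2)·(3.2) + (-1.8)·(-1.8)) / 4 = 14.8/4 = 3.7
  S[X_2,X_3] = ((-0.8)·(0.4) + (-0.8)·(-1.6) + (0.2)·(0.4) + (3.2)·(-2.6) + (-1.8)·(3.4)) / 4 = -13.4/4 = -3.35
  S[X_3,X_3] = ((0.4)·(0.4) + (-1.6)·(-1.6) + (0.4)·(0.4) + (-2.6)·(-2.6) + (3.4)·(3.4)) / 4 = 21.2/4 = 5.3

S is symmetric (S[j,i] = S[i,j]). Assembling:

S = [[6.2, 2.7, 0.4],
 [2.7, 3.7, -3.35],
 [0.4, -3.35, 5.3]]


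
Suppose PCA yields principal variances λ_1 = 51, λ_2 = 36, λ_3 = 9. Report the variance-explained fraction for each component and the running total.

Step 1 — total variance = trace(Sigma) = Σ λ_i = 51 + 36 + 9 = 96.

Step 2 — fraction explained by component i = λ_i / Σ λ:
  PC1: 51/96 = 0.5312
  PC2: 36/96 = 0.375
  PC3: 9/96 = 0.0938

Step 3 — cumulative fraction after k components = (λ_1 + ... + λ_k) / Σ λ:
  k = 1: 51/96 = 0.5312
  k = 2: (51 + 36)/96 = 87/96 = 0.9062
  k = 3: (51 + 36 + 9)/96 = 96/96 = 1

Summary (fraction, with percent):

explained: PC1 0.5312 (53.12%), PC2 0.375 (37.5%), PC3 0.0938 (9.38%);  cumulative: 0.5312, 0.9062, 1


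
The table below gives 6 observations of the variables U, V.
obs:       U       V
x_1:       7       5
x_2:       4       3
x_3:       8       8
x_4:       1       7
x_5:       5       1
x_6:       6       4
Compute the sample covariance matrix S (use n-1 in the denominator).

Step 1 — column means:
  mean(U) = (7 + 4 + 8 + 1 + 5 + 6) / 6 = 31/6 = 5.1667
  mean(V) = (5 + 3 + 8 + 7 + 1 + 4) / 6 = 28/6 = 4.6667

Step 2 — sample covariance S[i,j] = (1/(n-1)) · Σ_k (x_{k,i} - mean_i) · (x_{k,j} - mean_j), with n-1 = 5.
  S[U,U] = ((1.8333)·(1.8333) + (-1.1667)·(-1.1667) + (2.8333)·(2.8333) + (-4.1667)·(-4.1667) + (-0.1667)·(-0.1667) + (0.8333)·(0.8333)) / 5 = 30.8333/5 = 6.1667
  S[U,V] = ((1.8333)·(0.3333) + (-1.1667)·(-1.6667) + (2.8333)·(3.3333) + (-4.1667)·(2.3333) + (-0.1667)·(-3.6667) + (0.8333)·(-0.6667)) / 5 = 2.3333/5 = 0.4667
  S[V,V] = ((0.3333)·(0.3333) + (-1.6667)·(-1.6667) + (3.3333)·(3.3333) + (2.3333)·(2.3333) + (-3.6667)·(-3.6667) + (-0.6667)·(-0.6667)) / 5 = 33.3333/5 = 6.6667

S is symmetric (S[j,i] = S[i,j]). Assembling:

S = [[6.1667, 0.4667],
 [0.4667, 6.6667]]


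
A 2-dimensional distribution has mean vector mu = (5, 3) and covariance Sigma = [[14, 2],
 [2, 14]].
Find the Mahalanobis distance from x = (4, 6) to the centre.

Step 1 — centre the observation: (x - mu) = (-1, 3).

Step 2 — invert Sigma. det(Sigma) = 14·14 - (2)² = 192.
  Sigma^{-1} = (1/det) · [[d, -b], [-b, a]] = [[0.0729, -0.0104],
 [-0.0104, 0.0729]].

Step 3 — form the quadratic (x - mu)^T · Sigma^{-1} · (x - mu):
  Sigma^{-1} · (x - mu) = (-0.1042, 0.2292).
  (x - mu)^T · [Sigma^{-1} · (x - mu)] = (-1)·(-0.1042) + (3)·(0.2292) = 0.7917.

Step 4 — take square root: d = √(0.7917) ≈ 0.8898.

d(x, mu) = √(0.7917) ≈ 0.8898


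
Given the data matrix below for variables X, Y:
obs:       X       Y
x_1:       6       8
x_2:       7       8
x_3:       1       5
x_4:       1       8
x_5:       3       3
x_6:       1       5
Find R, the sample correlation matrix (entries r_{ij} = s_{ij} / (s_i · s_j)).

Step 1 — column means:
  mean(X) = (6 + 7 + 1 + 1 + 3 + 1) / 6 = 19/6 = 3.1667
  mean(Y) = (8 + 8 + 5 + 8 + 3 + 5) / 6 = 37/6 = 6.1667

Step 2 — sample variances and covariances s[i,j] = (1/(n-1)) · Σ_k (x_{k,i} - mean_i) · (x_{k,j} - mean_j), with n-1 = 5:
  s[X,X] = ((2.8333)·(2.8333) + (3.8333)·(3.8333) + (-2.1667)·(-2.1667) + (-2.1667)·(-2.1667) + (-0.1667)·(-0.1667) + (-2.1667)·(-2.1667)) / 5 = 36.8333/5 = 7.3667
  s[X,Y] = ((2.8333)·(1.8333) + (3.8333)·(1.8333) + (-2.1667)·(-1.1667) + (-2.1667)·(1.8333) + (-0.1667)·(-3.1667) + (-2.1667)·(-1.1667)) / 5 = 13.8333/5 = 2.7667
  s[Y,Y] = ((1.8333)·(1.8333) + (1.8333)·(1.8333) + (-1.1667)·(-1.1667) + (1.8333)·(1.8333) + (-3.1667)·(-3.1667) + (-1.1667)·(-1.1667)) / 5 = 22.8333/5 = 4.5667
  Sample standard deviations s_i = √(s[i,i]):
  s(X) = √(7.3667) = 2.7142
  s(Y) = √(4.5667) = 2.137

Step 3 — r_{ij} = s_{ij} / (s_i · s_j):
  r[X,X] = 1 (diagonal).
  r[X,Y] = 2.7667 / (2.7142 · 2.137) = 2.7667 / 5.8001 = 0.477
  r[Y,Y] = 1 (diagonal).

R is symmetric with unit diagonal. Assembling:

R = [[1, 0.477],
 [0.477, 1]]


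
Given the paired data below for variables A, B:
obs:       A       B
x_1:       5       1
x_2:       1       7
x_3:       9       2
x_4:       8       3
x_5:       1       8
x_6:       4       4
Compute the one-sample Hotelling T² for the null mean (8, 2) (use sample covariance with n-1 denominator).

Step 1 — sample mean vector:
  mean(A) = (5 + 1 + 9 + 8 + 1 + 4) / 6 = 28/6 = 4.6667
  mean(B) = (1 + 7 + 2 + 3 + 8 + 4) / 6 = 25/6 = 4.1667
  x̄ = (4.6667, 4.1667),  deviation x̄ - mu_0 = (4.6667, 4.1667) - (8, 2) = (-3.3333, 2.1667).

Step 2 — sample covariance matrix, S[i,j] = (1/(n-1)) · Σ_k (x_{k,i} - mean_i) · (x_{k,j} - mean_j), divisor n-1 = 5:
  S[A,A] = ((0.3333)·(0.3333) + (-3.6667)·(-3.6667) + (4.3333)·(4.3333) + (3.3333)·(3.3333) + (-3.6667)·(-3.6667) + (-0.6667)·(-0.6667)) / 5 = 57.3333/5 = 11.4667
  S[A,B] = ((0.3333)·(-3.1667) + (-3.6667)·(2.8333) + (4.3333)·(-2.1667) + (3.3333)·(-1.1667) + (-3.6667)·(3.8333) + (-0.6667)·(-0.1667)) / 5 = -38.6667/5 = -7.7333
  S[B,B] = ((-3.1667)·(-3.1667) + (2.8333)·(2.8333) + (-2.1667)·(-2.1667) + (-1.1667)·(-1.1667) + (3.8333)·(3.8333) + (-0.1667)·(-0.1667)) / 5 = 38.8333/5 = 7.7667
  S = [[11.4667, -7.7333],
 [-7.7333, 7.7667]].

Step 3 — invert S. det(S) = 11.4667·7.7667 - (-7.7333)² = 29.2533.
  S^{-1} = (1/det) · [[d, -b], [-b, a]] = [[0.2655, 0.2644],
 [0.2644, 0.392]].

Step 4 — quadratic form (x̄ - mu_0)^T · S^{-1} · (x̄ - mu_0):
  S^{-1} · (x̄ - mu_0) = (-0.3122, -0.0319),
  (x̄ - mu_0)^T · [...] = (-3.3333)·(-0.3122) + (2.1667)·(-0.0319) = 0.9716.

Step 5 — scale by n: T² = 6 · 0.9716 = 5.8295.

T² ≈ 5.8295


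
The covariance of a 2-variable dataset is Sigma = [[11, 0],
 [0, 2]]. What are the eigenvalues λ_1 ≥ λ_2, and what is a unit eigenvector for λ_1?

Step 1 — characteristic polynomial of 2×2 Sigma:
  det(Sigma - λI) = λ² - trace · λ + det = 0.
  trace = 11 + 2 = 13, det = 11·2 - (0)² = 22.
Step 2 — discriminant:
  Δ = trace² - 4·det = 169 - 88 = 81.
Step 3 — eigenvalues:
  λ = (trace ± √Δ)/2 = (13 ± 9)/2,
  λ_1 = 11,  λ_2 = 2.

Step 4 — unit eigenvector for λ_1: Sigma is diagonal, so its eigenvectors are the coordinate axes. λ_1 = 11 is the diagonal entry on the first coordinate axis, hence
  v_1 = (1, 0) (||v_1|| = 1).

λ_1 = 11,  λ_2 = 2;  v_1 ≈ (1, 0)


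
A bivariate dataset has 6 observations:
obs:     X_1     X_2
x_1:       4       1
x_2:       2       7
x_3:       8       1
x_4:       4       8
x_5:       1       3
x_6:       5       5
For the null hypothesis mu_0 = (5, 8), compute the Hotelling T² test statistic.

Step 1 — sample mean vector:
  mean(X_1) = (4 + 2 + 8 + 4 + 1 + 5) / 6 = 24/6 = 4
  mean(X_2) = (1 + 7 + 1 + 8 + 3 + 5) / 6 = 25/6 = 4.1667
  x̄ = (4, 4.1667),  deviation x̄ - mu_0 = (4, 4.1667) - (5, 8) = (-1, -3.8333).

Step 2 — sample covariance matrix, S[i,j] = (1/(n-1)) · Σ_k (x_{k,i} - mean_i) · (x_{k,j} - mean_j), divisor n-1 = 5:
  S[X_1,X_1] = ((0)·(0) + (-2)·(-2) + (4)·(4) + (0)·(0) + (-3)·(-3) + (1)·(1)) / 5 = 30/5 = 6
  S[X_1,X_2] = ((0)·(-3.1667) + (-2)·(2.8333) + (4)·(-3.1667) + (0)·(3.8333) + (-3)·(-1.1667) + (1)·(0.8333)) / 5 = -14/5 = -2.8
  S[X_2,X_2] = ((-3.1667)·(-3.1667) + (2.8333)·(2.8333) + (-3.1667)·(-3.1667) + (3.8333)·(3.8333) + (-1.1667)·(-1.1667) + (0.8333)·(0.8333)) / 5 = 44.8333/5 = 8.9667
  S = [[6, -2.8],
 [-2.8, 8.9667]].

Step 3 — invert S. det(S) = 6·8.9667 - (-2.8)² = 45.96.
  S^{-1} = (1/det) · [[d, -b], [-b, a]] = [[0.1951, 0.0609],
 [0.0609, 0.1305]].

Step 4 — quadratic form (x̄ - mu_0)^T · S^{-1} · (x̄ - mu_0):
  S^{-1} · (x̄ - mu_0) = (-0.4286, -0.5614),
  (x̄ - mu_0)^T · [...] = (-1)·(-0.4286) + (-3.8333)·(-0.5614) = 2.5805.

Step 5 — scale by n: T² = 6 · 2.5805 = 15.483.

T² ≈ 15.483


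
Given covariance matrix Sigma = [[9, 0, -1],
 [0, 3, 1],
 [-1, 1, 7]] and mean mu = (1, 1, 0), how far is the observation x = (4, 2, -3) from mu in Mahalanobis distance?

Step 1 — centre the observation: (x - mu) = (3, 1, -3).

Step 2 — invert Sigma (cofactor / det for 3×3, or solve directly):
  Sigma^{-1} = [[0.113, -0.0056, 0.0169],
 [-0.0056, 0.3503, -0.0508],
 [0.0169, -0.0508, 0.1525]].

Step 3 — form the quadratic (x - mu)^T · Sigma^{-1} · (x - mu):
  Sigma^{-1} · (x - mu) = (0.2825, 0.4859, -0.4576).
  (x - mu)^T · [Sigma^{-1} · (x - mu)] = (3)·(0.2825) + (1)·(0.4859) + (-3)·(-0.4576) = 2.7062.

Step 4 — take square root: d = √(2.7062) ≈ 1.6451.

d(x, mu) = √(2.7062) ≈ 1.6451


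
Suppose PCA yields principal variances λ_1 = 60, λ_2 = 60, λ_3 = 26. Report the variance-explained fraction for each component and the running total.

Step 1 — total variance = trace(Sigma) = Σ λ_i = 60 + 60 + 26 = 146.

Step 2 — fraction explained by component i = λ_i / Σ λ:
  PC1: 60/146 = 0.411
  PC2: 60/146 = 0.411
  PC3: 26/146 = 0.1781

Step 3 — cumulative fraction after k components = (λ_1 + ... + λ_k) / Σ λ:
  k = 1: 60/146 = 0.411
  k = 2: (60 + 60)/146 = 120/146 = 0.8219
  k = 3: (60 + 60 + 26)/146 = 146/146 = 1

Summary (fraction, with percent):

explained: PC1 0.411 (41.1%), PC2 0.411 (41.1%), PC3 0.1781 (17.81%);  cumulative: 0.411, 0.8219, 1


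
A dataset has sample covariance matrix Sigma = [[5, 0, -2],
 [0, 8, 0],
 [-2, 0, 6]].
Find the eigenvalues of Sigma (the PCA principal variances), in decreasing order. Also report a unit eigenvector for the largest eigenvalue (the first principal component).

Step 1 — characteristic polynomial p(λ) = det(λI - Sigma) = λ³ - tr·λ² + c_1·λ - det, where tr = trace, c_1 = sum of the principal 2×2 minors, det = det(Sigma):
  tr = 5 + 8 + 6 = 19,
  c_1 = (5·8 - (0)²) + (5·6 - (-2)²) + (8·6 - (0)²) = 40 + 26 + 48 = 114,
  det = 5·(8·6 - (0)²) - (0)·((0)·6 - (0)·(-2)) + (-2)·((0)·(0) - 8·(-2)) = 5·(48) - (0)·(0) + (-2)·(16) = 208.
  So p(λ) = λ³ - 19λ² + 114λ - 208.
Step 2 — look for an integer root (rational root theorem: any rational root is an integer divisor of 208). Testing λ = 8:
  p(8) = 512 - 1216 + 912 - 208 = 0  ✓
  Dividing out (λ - 8): p(λ) = (λ - 8)(λ² - 11λ + 26).
Step 3 — remaining eigenvalues from the quadratic λ² - 11λ + 26 = 0:
  Δ = 11² - 4·26 = 121 - 104 = 17,  λ = (11 ± √17)/2 = (11 ± 4.1231)/2 ≈ 7.5616 or 3.4384.
  Sorted: λ_1 = 8,  λ_2 = 7.5616,  λ_3 = 3.4384  (check: sum = 19 = tr ✓).

Step 4 — unit eigenvector for λ_1 = 8: v spans the null space of (Sigma - λ_1 I), whose rows are
  r_1 = (-3, 0, -2),  r_2 = (0, 0, 0),  r_3 = (-2, 0, -2).
  v is orthogonal to every row, so take v ∝ r_1 × r_3 = ((0)·(-2) - (-2)·(0), (-2)·(-2) - (-3)·(-2), (-3)·(0) - (0)·(-2)) = (0, -2, 0).
  Rescale (divide by 2; multiply by -1 so the first nonzero entry is positive): u = (0, 1, 0).
  ||u|| = √((0)² + (1)² + (0)²) = √(1) = 1,  v_1 = u/||u|| ≈ (0, 1, 0) (||v_1|| = 1).

λ_1 = 8,  λ_2 = 7.5616,  λ_3 = 3.4384;  v_1 ≈ (0, 1, 0)


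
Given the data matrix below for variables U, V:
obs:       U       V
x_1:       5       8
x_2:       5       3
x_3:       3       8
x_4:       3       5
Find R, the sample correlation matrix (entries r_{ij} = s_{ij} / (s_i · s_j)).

Step 1 — column means:
  mean(U) = (5 + 5 + 3 + 3) / 4 = 16/4 = 4
  mean(V) = (8 + 3 + 8 + 5) / 4 = 24/4 = 6

Step 2 — sample variances and covariances s[i,j] = (1/(n-1)) · Σ_k (x_{k,i} - mean_i) · (x_{k,j} - mean_j), with n-1 = 3:
  s[U,U] = ((1)·(1) + (1)·(1) + (-1)·(-1) + (-1)·(-1)) / 3 = 4/3 = 1.3333
  s[U,V] = ((1)·(2) + (1)·(-3) + (-1)·(2) + (-1)·(-1)) / 3 = -2/3 = -0.6667
  s[V,V] = ((2)·(2) + (-3)·(-3) + (2)·(2) + (-1)·(-1)) / 3 = 18/3 = 6
  Sample standard deviations s_i = √(s[i,i]):
  s(U) = √(1.3333) = 1.1547
  s(V) = √(6) = 2.4495

Step 3 — r_{ij} = s_{ij} / (s_i · s_j):
  r[U,U] = 1 (diagonal).
  r[U,V] = -0.6667 / (1.1547 · 2.4495) = -0.6667 / 2.8284 = -0.2357
  r[V,V] = 1 (diagonal).

R is symmetric with unit diagonal. Assembling:

R = [[1, -0.2357],
 [-0.2357, 1]]


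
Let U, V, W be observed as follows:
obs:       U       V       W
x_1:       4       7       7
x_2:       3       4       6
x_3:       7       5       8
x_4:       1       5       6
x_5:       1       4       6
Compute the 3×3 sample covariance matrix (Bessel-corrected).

Step 1 — column means:
  mean(U) = (4 + 3 + 7 + 1 + 1) / 5 = 16/5 = 3.2
  mean(V) = (7 + 4 + 5 + 5 + 4) / 5 = 25/5 = 5
  mean(W) = (7 + 6 + 8 + 6 + 6) / 5 = 33/5 = 6.6

Step 2 — sample covariance S[i,j] = (1/(n-1)) · Σ_k (x_{k,i} - mean_i) · (x_{k,j} - mean_j), with n-1 = 4.
  S[U,U] = ((0.8)·(0.8) + (-0.2)·(-0.2) + (3.8)·(3.8) + (-2.2)·(-2.2) + (-2.2)·(-2.2)) / 4 = 24.8/4 = 6.2
  S[U,V] = ((0.8)·(2) + (-0.2)·(-1) + (3.8)·(0) + (-2.2)·(0) + (-2.2)·(-1)) / 4 = 4/4 = 1
  S[U,W] = ((0.8)·(0.4) + (-0.2)·(-0.6) + (3.8)·(1.4) + (-2.2)·(-0.6) + (-2.2)·(-0.6)) / 4 = 8.4/4 = 2.1
  S[V,V] = ((2)·(2) + (-1)·(-1) + (0)·(0) + (0)·(0) + (-1)·(-1)) / 4 = 6/4 = 1.5
  S[V,W] = ((2)·(0.4) + (-1)·(-0.6) + (0)·(1.4) + (0)·(-0.6) + (-1)·(-0.6)) / 4 = 2/4 = 0.5
  S[W,W] = ((0.4)·(0.4) + (-0.6)·(-0.6) + (1.4)·(1.4) + (-0.6)·(-0.6) + (-0.6)·(-0.6)) / 4 = 3.2/4 = 0.8

S is symmetric (S[j,i] = S[i,j]). Assembling:

S = [[6.2, 1, 2.1],
 [1, 1.5, 0.5],
 [2.1, 0.5, 0.8]]


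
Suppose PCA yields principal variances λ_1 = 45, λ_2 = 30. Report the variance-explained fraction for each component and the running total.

Step 1 — total variance = trace(Sigma) = Σ λ_i = 45 + 30 = 75.

Step 2 — fraction explained by component i = λ_i / Σ λ:
  PC1: 45/75 = 0.6
  PC2: 30/75 = 0.4

Step 3 — cumulative fraction after k components = (λ_1 + ... + λ_k) / Σ λ:
  k = 1: 45/75 = 0.6
  k = 2: (45 + 30)/75 = 75/75 = 1

Summary (fraction, with percent):

explained: PC1 0.6 (60%), PC2 0.4 (40%);  cumulative: 0.6, 1


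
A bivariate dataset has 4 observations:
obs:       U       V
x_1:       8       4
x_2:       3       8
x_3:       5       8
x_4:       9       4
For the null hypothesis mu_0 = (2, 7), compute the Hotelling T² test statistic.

Step 1 — sample mean vector:
  mean(U) = (8 + 3 + 5 + 9) / 4 = 25/4 = 6.25
  mean(V) = (4 + 8 + 8 + 4) / 4 = 24/4 = 6
  x̄ = (6.25, 6),  deviation x̄ - mu_0 = (6.25, 6) - (2, 7) = (4.25, -1).

Step 2 — sample covariance matrix, S[i,j] = (1/(n-1)) · Σ_k (x_{k,i} - mean_i) · (x_{k,j} - mean_j), divisor n-1 = 3:
  S[U,U] = ((1.75)·(1.75) + (-3.25)·(-3.25) + (-1.25)·(-1.25) + (2.75)·(2.75)) / 3 = 22.75/3 = 7.5833
  S[U,V] = ((1.75)·(-2) + (-3.25)·(2) + (-1.25)·(2) + (2.75)·(-2)) / 3 = -18/3 = -6
  S[V,V] = ((-2)·(-2) + (2)·(2) + (2)·(2) + (-2)·(-2)) / 3 = 16/3 = 5.3333
  S = [[7.5833, -6],
 [-6, 5.3333]].

Step 3 — invert S. det(S) = 7.5833·5.3333 - (-6)² = 4.4444.
  S^{-1} = (1/det) · [[d, -b], [-b, a]] = [[1.2, 1.35],
 [1.35, 1.7063]].

Step 4 — quadratic form (x̄ - mu_0)^T · S^{-1} · (x̄ - mu_0):
  S^{-1} · (x̄ - mu_0) = (3.75, 4.0313),
  (x̄ - mu_0)^T · [...] = (4.25)·(3.75) + (-1)·(4.0313) = 11.9063.

Step 5 — scale by n: T² = 4 · 11.9063 = 47.625.

T² ≈ 47.625


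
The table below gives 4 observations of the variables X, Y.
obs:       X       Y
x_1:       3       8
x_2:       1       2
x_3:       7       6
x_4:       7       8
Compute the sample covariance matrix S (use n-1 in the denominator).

Step 1 — column means:
  mean(X) = (3 + 1 + 7 + 7) / 4 = 18/4 = 4.5
  mean(Y) = (8 + 2 + 6 + 8) / 4 = 24/4 = 6

Step 2 — sample covariance S[i,j] = (1/(n-1)) · Σ_k (x_{k,i} - mean_i) · (x_{k,j} - mean_j), with n-1 = 3.
  S[X,X] = ((-1.5)·(-1.5) + (-3.5)·(-3.5) + (2.5)·(2.5) + (2.5)·(2.5)) / 3 = 27/3 = 9
  S[X,Y] = ((-1.5)·(2) + (-3.5)·(-4) + (2.5)·(0) + (2.5)·(2)) / 3 = 16/3 = 5.3333
  S[Y,Y] = ((2)·(2) + (-4)·(-4) + (0)·(0) + (2)·(2)) / 3 = 24/3 = 8

S is symmetric (S[j,i] = S[i,j]). Assembling:

S = [[9, 5.3333],
 [5.3333, 8]]


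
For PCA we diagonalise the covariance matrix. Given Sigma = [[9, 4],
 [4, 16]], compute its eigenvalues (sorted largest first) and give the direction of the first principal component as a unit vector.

Step 1 — characteristic polynomial of 2×2 Sigma:
  det(Sigma - λI) = λ² - trace · λ + det = 0.
  trace = 9 + 16 = 25, det = 9·16 - (4)² = 128.
Step 2 — discriminant:
  Δ = trace² - 4·det = 625 - 512 = 113.
Step 3 — eigenvalues:
  λ = (trace ± √Δ)/2 = (25 ± 10.6301)/2,
  λ_1 = 17.8151,  λ_2 = 7.1849.

Step 4 — unit eigenvector for λ_1: solve (Sigma - λ_1 I)v = 0. First row:
  (9 - 17.8151)·v_x + (4)·v_y = 0, i.e. (-8.8151)·v_x + (4)·v_y = 0,
  so v ∝ (b, λ_1 - a) = (4, 8.8151) = u.
  ||u|| = √((4)² + (8.8151)²) = √(93.7055) ≈ 9.6802,
  v_1 = u/||u|| ≈ (0.4132, 0.9106) (||v_1|| = 1).

λ_1 = 17.8151,  λ_2 = 7.1849;  v_1 ≈ (0.4132, 0.9106)


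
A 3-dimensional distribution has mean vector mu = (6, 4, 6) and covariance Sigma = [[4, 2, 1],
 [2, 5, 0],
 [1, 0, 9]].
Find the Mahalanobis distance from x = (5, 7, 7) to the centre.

Step 1 — centre the observation: (x - mu) = (-1, 3, 1).

Step 2 — invert Sigma (cofactor / det for 3×3, or solve directly):
  Sigma^{-1} = [[0.3237, -0.1295, -0.036],
 [-0.1295, 0.2518, 0.0144],
 [-0.036, 0.0144, 0.1151]].

Step 3 — form the quadratic (x - mu)^T · Sigma^{-1} · (x - mu):
  Sigma^{-1} · (x - mu) = (-0.7482, 0.8993, 0.1942).
  (x - mu)^T · [Sigma^{-1} · (x - mu)] = (-1)·(-0.7482) + (3)·(0.8993) + (1)·(0.1942) = 3.6403.

Step 4 — take square root: d = √(3.6403) ≈ 1.908.

d(x, mu) = √(3.6403) ≈ 1.908


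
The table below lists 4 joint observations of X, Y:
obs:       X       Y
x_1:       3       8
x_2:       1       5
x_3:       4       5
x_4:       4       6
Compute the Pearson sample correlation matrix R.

Step 1 — column means:
  mean(X) = (3 + 1 + 4 + 4) / 4 = 12/4 = 3
  mean(Y) = (8 + 5 + 5 + 6) / 4 = 24/4 = 6

Step 2 — sample variances and covariances s[i,j] = (1/(n-1)) · Σ_k (x_{k,i} - mean_i) · (x_{k,j} - mean_j), with n-1 = 3:
  s[X,X] = ((0)·(0) + (-2)·(-2) + (1)·(1) + (1)·(1)) / 3 = 6/3 = 2
  s[X,Y] = ((0)·(2) + (-2)·(-1) + (1)·(-1) + (1)·(0)) / 3 = 1/3 = 0.3333
  s[Y,Y] = ((2)·(2) + (-1)·(-1) + (-1)·(-1) + (0)·(0)) / 3 = 6/3 = 2
  Sample standard deviations s_i = √(s[i,i]):
  s(X) = √(2) = 1.4142
  s(Y) = √(2) = 1.4142

Step 3 — r_{ij} = s_{ij} / (s_i · s_j):
  r[X,X] = 1 (diagonal).
  r[X,Y] = 0.3333 / (1.4142 · 1.4142) = 0.3333 / 2 = 0.1667
  r[Y,Y] = 1 (diagonal).

R is symmetric with unit diagonal. Assembling:

R = [[1, 0.1667],
 [0.1667, 1]]


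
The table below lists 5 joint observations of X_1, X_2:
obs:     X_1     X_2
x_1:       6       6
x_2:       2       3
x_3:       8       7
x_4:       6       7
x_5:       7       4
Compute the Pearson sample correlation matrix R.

Step 1 — column means:
  mean(X_1) = (6 + 2 + 8 + 6 + 7) / 5 = 29/5 = 5.8
  mean(X_2) = (6 + 3 + 7 + 7 + 4) / 5 = 27/5 = 5.4

Step 2 — sample variances and covariances s[i,j] = (1/(n-1)) · Σ_k (x_{k,i} - mean_i) · (x_{k,j} - mean_j), with n-1 = 4:
  s[X_1,X_1] = ((0.2)·(0.2) + (-3.8)·(-3.8) + (2.2)·(2.2) + (0.2)·(0.2) + (1.2)·(1.2)) / 4 = 20.8/4 = 5.2
  s[X_1,X_2] = ((0.2)·(0.6) + (-3.8)·(-2.4) + (2.2)·(1.6) + (0.2)·(1.6) + (1.2)·(-1.4)) / 4 = 11.4/4 = 2.85
  s[X_2,X_2] = ((0.6)·(0.6) + (-2.4)·(-2.4) + (1.6)·(1.6) + (1.6)·(1.6) + (-1.4)·(-1.4)) / 4 = 13.2/4 = 3.3
  Sample standard deviations s_i = √(s[i,i]):
  s(X_1) = √(5.2) = 2.2804
  s(X_2) = √(3.3) = 1.8166

Step 3 — r_{ij} = s_{ij} / (s_i · s_j):
  r[X_1,X_1] = 1 (diagonal).
  r[X_1,X_2] = 2.85 / (2.2804 · 1.8166) = 2.85 / 4.1425 = 0.688
  r[X_2,X_2] = 1 (diagonal).

R is symmetric with unit diagonal. Assembling:

R = [[1, 0.688],
 [0.688, 1]]


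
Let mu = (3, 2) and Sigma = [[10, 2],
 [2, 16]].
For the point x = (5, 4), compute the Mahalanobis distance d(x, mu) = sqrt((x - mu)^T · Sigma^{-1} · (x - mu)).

Step 1 — centre the observation: (x - mu) = (2, 2).

Step 2 — invert Sigma. det(Sigma) = 10·16 - (2)² = 156.
  Sigma^{-1} = (1/det) · [[d, -b], [-b, a]] = [[0.1026, -0.0128],
 [-0.0128, 0.0641]].

Step 3 — form the quadratic (x - mu)^T · Sigma^{-1} · (x - mu):
  Sigma^{-1} · (x - mu) = (0.1795, 0.1026).
  (x - mu)^T · [Sigma^{-1} · (x - mu)] = (2)·(0.1795) + (2)·(0.1026) = 0.5641.

Step 4 — take square root: d = √(0.5641) ≈ 0.7511.

d(x, mu) = √(0.5641) ≈ 0.7511


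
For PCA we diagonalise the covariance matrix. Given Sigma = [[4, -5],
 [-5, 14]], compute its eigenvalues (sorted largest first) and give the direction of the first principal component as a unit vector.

Step 1 — characteristic polynomial of 2×2 Sigma:
  det(Sigma - λI) = λ² - trace · λ + det = 0.
  trace = 4 + 14 = 18, det = 4·14 - (-5)² = 31.
Step 2 — discriminant:
  Δ = trace² - 4·det = 324 - 124 = 200.
Step 3 — eigenvalues:
  λ = (trace ± √Δ)/2 = (18 ± 14.1421)/2,
  λ_1 = 16.0711,  λ_2 = 1.9289.

Step 4 — unit eigenvector for λ_1: solve (Sigma - λ_1 I)v = 0. First row:
  (4 - 16.0711)·v_x + (-5)·v_y = 0, i.e. (-12.0711)·v_x + (-5)·v_y = 0,
  so v ∝ (b, λ_1 - a) = (-5, 12.0711); multiply by -1 so the first entry is positive: u = (5, -12.0711).
  ||u|| = √((5)² + (-12.0711)²) = √(170.7107) ≈ 13.0656,
  v_1 = u/||u|| ≈ (0.3827, -0.9239) (||v_1|| = 1).

λ_1 = 16.0711,  λ_2 = 1.9289;  v_1 ≈ (0.3827, -0.9239)


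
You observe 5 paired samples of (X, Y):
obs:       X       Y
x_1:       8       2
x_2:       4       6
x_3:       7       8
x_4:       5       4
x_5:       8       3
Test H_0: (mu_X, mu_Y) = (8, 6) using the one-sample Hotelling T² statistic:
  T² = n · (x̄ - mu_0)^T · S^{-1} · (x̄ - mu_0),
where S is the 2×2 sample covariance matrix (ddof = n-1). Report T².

Step 1 — sample mean vector:
  mean(X) = (8 + 4 + 7 + 5 + 8) / 5 = 32/5 = 6.4
  mean(Y) = (2 + 6 + 8 + 4 + 3) / 5 = 23/5 = 4.6
  x̄ = (6.4, 4.6),  deviation x̄ - mu_0 = (6.4, 4.6) - (8, 6) = (-1.6, -1.4).

Step 2 — sample covariance matrix, S[i,j] = (1/(n-1)) · Σ_k (x_{k,i} - mean_i) · (x_{k,j} - mean_j), divisor n-1 = 4:
  S[X,X] = ((1.6)·(1.6) + (-2.4)·(-2.4) + (0.6)·(0.6) + (-1.4)·(-1.4) + (1.6)·(1.6)) / 4 = 13.2/4 = 3.3
  S[X,Y] = ((1.6)·(-2.6) + (-2.4)·(1.4) + (0.6)·(3.4) + (-1.4)·(-0.6) + (1.6)·(-1.6)) / 4 = -7.2/4 = -1.8
  S[Y,Y] = ((-2.6)·(-2.6) + (1.4)·(1.4) + (3.4)·(3.4) + (-0.6)·(-0.6) + (-1.6)·(-1.6)) / 4 = 23.2/4 = 5.8
  S = [[3.3, -1.8],
 [-1.8, 5.8]].

Step 3 — invert S. det(S) = 3.3·5.8 - (-1.8)² = 15.9.
  S^{-1} = (1/det) · [[d, -b], [-b, a]] = [[0.3648, 0.1132],
 [0.1132, 0.2075]].

Step 4 — quadratic form (x̄ - mu_0)^T · S^{-1} · (x̄ - mu_0):
  S^{-1} · (x̄ - mu_0) = (-0.7421, -0.4717),
  (x̄ - mu_0)^T · [...] = (-1.6)·(-0.7421) + (-1.4)·(-0.4717) = 1.8478.

Step 5 — scale by n: T² = 5 · 1.8478 = 9.239.

T² ≈ 9.239


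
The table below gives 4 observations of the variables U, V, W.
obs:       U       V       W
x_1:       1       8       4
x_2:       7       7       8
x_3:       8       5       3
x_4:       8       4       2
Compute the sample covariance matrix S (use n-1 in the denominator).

Step 1 — column means:
  mean(U) = (1 + 7 + 8 + 8) / 4 = 24/4 = 6
  mean(V) = (8 + 7 + 5 + 4) / 4 = 24/4 = 6
  mean(W) = (4 + 8 + 3 + 2) / 4 = 17/4 = 4.25

Step 2 — sample covariance S[i,j] = (1/(n-1)) · Σ_k (x_{k,i} - mean_i) · (x_{k,j} - mean_j), with n-1 = 3.
  S[U,U] = ((-5)·(-5) + (1)·(1) + (2)·(2) + (2)·(2)) / 3 = 34/3 = 11.3333
  S[U,V] = ((-5)·(2) + (1)·(1) + (2)·(-1) + (2)·(-2)) / 3 = -15/3 = -5
  S[U,W] = ((-5)·(-0.25) + (1)·(3.75) + (2)·(-1.25) + (2)·(-2.25)) / 3 = -2/3 = -0.6667
  S[V,V] = ((2)·(2) + (1)·(1) + (-1)·(-1) + (-2)·(-2)) / 3 = 10/3 = 3.3333
  S[V,W] = ((2)·(-0.25) + (1)·(3.75) + (-1)·(-1.25) + (-2)·(-2.25)) / 3 = 9/3 = 3
  S[W,W] = ((-0.25)·(-0.25) + (3.75)·(3.75) + (-1.25)·(-1.25) + (-2.25)·(-2.25)) / 3 = 20.75/3 = 6.9167

S is symmetric (S[j,i] = S[i,j]). Assembling:

S = [[11.3333, -5, -0.6667],
 [-5, 3.3333, 3],
 [-0.6667, 3, 6.9167]]


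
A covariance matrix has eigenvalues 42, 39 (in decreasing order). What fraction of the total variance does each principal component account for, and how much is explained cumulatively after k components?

Step 1 — total variance = trace(Sigma) = Σ λ_i = 42 + 39 = 81.

Step 2 — fraction explained by component i = λ_i / Σ λ:
  PC1: 42/81 = 0.5185
  PC2: 39/81 = 0.4815

Step 3 — cumulative fraction after k components = (λ_1 + ... + λ_k) / Σ λ:
  k = 1: 42/81 = 0.5185
  k = 2: (42 + 39)/81 = 81/81 = 1

Summary (fraction, with percent):

explained: PC1 0.5185 (51.85%), PC2 0.4815 (48.15%);  cumulative: 0.5185, 1


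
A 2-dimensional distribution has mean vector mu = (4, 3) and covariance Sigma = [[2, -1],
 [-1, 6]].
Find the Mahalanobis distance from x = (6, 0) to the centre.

Step 1 — centre the observation: (x - mu) = (2, -3).

Step 2 — invert Sigma. det(Sigma) = 2·6 - (-1)² = 11.
  Sigma^{-1} = (1/det) · [[d, -b], [-b, a]] = [[0.5455, 0.0909],
 [0.0909, 0.1818]].

Step 3 — form the quadratic (x - mu)^T · Sigma^{-1} · (x - mu):
  Sigma^{-1} · (x - mu) = (0.8182, -0.3636).
  (x - mu)^T · [Sigma^{-1} · (x - mu)] = (2)·(0.8182) + (-3)·(-0.3636) = 2.7273.

Step 4 — take square root: d = √(2.7273) ≈ 1.6514.

d(x, mu) = √(2.7273) ≈ 1.6514


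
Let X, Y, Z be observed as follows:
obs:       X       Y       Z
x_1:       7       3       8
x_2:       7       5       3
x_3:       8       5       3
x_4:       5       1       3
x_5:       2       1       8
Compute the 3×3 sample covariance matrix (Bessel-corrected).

Step 1 — column means:
  mean(X) = (7 + 7 + 8 + 5 + 2) / 5 = 29/5 = 5.8
  mean(Y) = (3 + 5 + 5 + 1 + 1) / 5 = 15/5 = 3
  mean(Z) = (8 + 3 + 3 + 3 + 8) / 5 = 25/5 = 5

Step 2 — sample covariance S[i,j] = (1/(n-1)) · Σ_k (x_{k,i} - mean_i) · (x_{k,j} - mean_j), with n-1 = 4.
  S[X,X] = ((1.2)·(1.2) + (1.2)·(1.2) + (2.2)·(2.2) + (-0.8)·(-0.8) + (-3.8)·(-3.8)) / 4 = 22.8/4 = 5.7
  S[X,Y] = ((1.2)·(0) + (1.2)·(2) + (2.2)·(2) + (-0.8)·(-2) + (-3.8)·(-2)) / 4 = 16/4 = 4
  S[X,Z] = ((1.2)·(3) + (1.2)·(-2) + (2.2)·(-2) + (-0.8)·(-2) + (-3.8)·(3)) / 4 = -13/4 = -3.25
  S[Y,Y] = ((0)·(0) + (2)·(2) + (2)·(2) + (-2)·(-2) + (-2)·(-2)) / 4 = 16/4 = 4
  S[Y,Z] = ((0)·(3) + (2)·(-2) + (2)·(-2) + (-2)·(-2) + (-2)·(3)) / 4 = -10/4 = -2.5
  S[Z,Z] = ((3)·(3) + (-2)·(-2) + (-2)·(-2) + (-2)·(-2) + (3)·(3)) / 4 = 30/4 = 7.5

S is symmetric (S[j,i] = S[i,j]). Assembling:

S = [[5.7, 4, -3.25],
 [4, 4, -2.5],
 [-3.25, -2.5, 7.5]]


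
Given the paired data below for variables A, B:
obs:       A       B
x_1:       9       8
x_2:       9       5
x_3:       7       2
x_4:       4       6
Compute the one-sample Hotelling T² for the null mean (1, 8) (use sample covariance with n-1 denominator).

Step 1 — sample mean vector:
  mean(A) = (9 + 9 + 7 + 4) / 4 = 29/4 = 7.25
  mean(B) = (8 + 5 + 2 + 6) / 4 = 21/4 = 5.25
  x̄ = (7.25, 5.25),  deviation x̄ - mu_0 = (7.25, 5.25) - (1, 8) = (6.25, -2.75).

Step 2 — sample covariance matrix, S[i,j] = (1/(n-1)) · Σ_k (x_{k,i} - mean_i) · (x_{k,j} - mean_j), divisor n-1 = 3:
  S[A,A] = ((1.75)·(1.75) + (1.75)·(1.75) + (-0.25)·(-0.25) + (-3.25)·(-3.25)) / 3 = 16.75/3 = 5.5833
  S[A,B] = ((1.75)·(2.75) + (1.75)·(-0.25) + (-0.25)·(-3.25) + (-3.25)·(0.75)) / 3 = 2.75/3 = 0.9167
  S[B,B] = ((2.75)·(2.75) + (-0.25)·(-0.25) + (-3.25)·(-3.25) + (0.75)·(0.75)) / 3 = 18.75/3 = 6.25
  S = [[5.5833, 0.9167],
 [0.9167, 6.25]].

Step 3 — invert S. det(S) = 5.5833·6.25 - (0.9167)² = 34.0556.
  S^{-1} = (1/det) · [[d, -b], [-b, a]] = [[0.1835, -0.0269],
 [-0.0269, 0.1639]].

Step 4 — quadratic form (x̄ - mu_0)^T · S^{-1} · (x̄ - mu_0):
  S^{-1} · (x̄ - mu_0) = (1.221, -0.6191),
  (x̄ - mu_0)^T · [...] = (6.25)·(1.221) + (-2.75)·(-0.6191) = 9.334.

Step 5 — scale by n: T² = 4 · 9.334 = 37.3361.

T² ≈ 37.3361


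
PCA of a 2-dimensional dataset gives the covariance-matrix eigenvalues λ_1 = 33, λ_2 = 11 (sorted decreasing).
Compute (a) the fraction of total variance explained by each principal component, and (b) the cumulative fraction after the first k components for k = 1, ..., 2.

Step 1 — total variance = trace(Sigma) = Σ λ_i = 33 + 11 = 44.

Step 2 — fraction explained by component i = λ_i / Σ λ:
  PC1: 33/44 = 0.75
  PC2: 11/44 = 0.25

Step 3 — cumulative fraction after k components = (λ_1 + ... + λ_k) / Σ λ:
  k = 1: 33/44 = 0.75
  k = 2: (33 + 11)/44 = 44/44 = 1

Summary (fraction, with percent):

explained: PC1 0.75 (75%), PC2 0.25 (25%);  cumulative: 0.75, 1


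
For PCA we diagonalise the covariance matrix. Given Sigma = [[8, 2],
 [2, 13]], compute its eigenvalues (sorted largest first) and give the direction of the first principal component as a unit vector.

Step 1 — characteristic polynomial of 2×2 Sigma:
  det(Sigma - λI) = λ² - trace · λ + det = 0.
  trace = 8 + 13 = 21, det = 8·13 - (2)² = 100.
Step 2 — discriminant:
  Δ = trace² - 4·det = 441 - 400 = 41.
Step 3 — eigenvalues:
  λ = (trace ± √Δ)/2 = (21 ± 6.4031)/2,
  λ_1 = 13.7016,  λ_2 = 7.2984.

Step 4 — unit eigenvector for λ_1: solve (Sigma - λ_1 I)v = 0. First row:
  (8 - 13.7016)·v_x + (2)·v_y = 0, i.e. (-5.7016)·v_x + (2)·v_y = 0,
  so v ∝ (b, λ_1 - a) = (2, 5.7016) = u.
  ||u|| = √((2)² + (5.7016)²) = √(36.5078) ≈ 6.0422,
  v_1 = u/||u|| ≈ (0.331, 0.9436) (||v_1|| = 1).

λ_1 = 13.7016,  λ_2 = 7.2984;  v_1 ≈ (0.331, 0.9436)


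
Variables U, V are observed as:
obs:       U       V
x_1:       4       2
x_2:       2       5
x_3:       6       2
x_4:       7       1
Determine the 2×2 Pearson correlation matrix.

Step 1 — column means:
  mean(U) = (4 + 2 + 6 + 7) / 4 = 19/4 = 4.75
  mean(V) = (2 + 5 + 2 + 1) / 4 = 10/4 = 2.5

Step 2 — sample variances and covariances s[i,j] = (1/(n-1)) · Σ_k (x_{k,i} - mean_i) · (x_{k,j} - mean_j), with n-1 = 3:
  s[U,U] = ((-0.75)·(-0.75) + (-2.75)·(-2.75) + (1.25)·(1.25) + (2.25)·(2.25)) / 3 = 14.75/3 = 4.9167
  s[U,V] = ((-0.75)·(-0.5) + (-2.75)·(2.5) + (1.25)·(-0.5) + (2.25)·(-1.5)) / 3 = -10.5/3 = -3.5
  s[V,V] = ((-0.5)·(-0.5) + (2.5)·(2.5) + (-0.5)·(-0.5) + (-1.5)·(-1.5)) / 3 = 9/3 = 3
  Sample standard deviations s_i = √(s[i,i]):
  s(U) = √(4.9167) = 2.2174
  s(V) = √(3) = 1.7321

Step 3 — r_{ij} = s_{ij} / (s_i · s_j):
  r[U,U] = 1 (diagonal).
  r[U,V] = -3.5 / (2.2174 · 1.7321) = -3.5 / 3.8406 = -0.9113
  r[V,V] = 1 (diagonal).

R is symmetric with unit diagonal. Assembling:

R = [[1, -0.9113],
 [-0.9113, 1]]


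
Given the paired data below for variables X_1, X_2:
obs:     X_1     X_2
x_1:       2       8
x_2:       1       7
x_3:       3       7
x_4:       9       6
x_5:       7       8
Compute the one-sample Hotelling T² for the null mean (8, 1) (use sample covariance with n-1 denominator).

Step 1 — sample mean vector:
  mean(X_1) = (2 + 1 + 3 + 9 + 7) / 5 = 22/5 = 4.4
  mean(X_2) = (8 + 7 + 7 + 6 + 8) / 5 = 36/5 = 7.2
  x̄ = (4.4, 7.2),  deviation x̄ - mu_0 = (4.4, 7.2) - (8, 1) = (-3.6, 6.2).

Step 2 — sample covariance matrix, S[i,j] = (1/(n-1)) · Σ_k (x_{k,i} - mean_i) · (x_{k,j} - mean_j), divisor n-1 = 4:
  S[X_1,X_1] = ((-2.4)·(-2.4) + (-3.4)·(-3.4) + (-1.4)·(-1.4) + (4.6)·(4.6) + (2.6)·(2.6)) / 4 = 47.2/4 = 11.8
  S[X_1,X_2] = ((-2.4)·(0.8) + (-3.4)·(-0.2) + (-1.4)·(-0.2) + (4.6)·(-1.2) + (2.6)·(0.8)) / 4 = -4.4/4 = -1.1
  S[X_2,X_2] = ((0.8)·(0.8) + (-0.2)·(-0.2) + (-0.2)·(-0.2) + (-1.2)·(-1.2) + (0.8)·(0.8)) / 4 = 2.8/4 = 0.7
  S = [[11.8, -1.1],
 [-1.1, 0.7]].

Step 3 — invert S. det(S) = 11.8·0.7 - (-1.1)² = 7.05.
  S^{-1} = (1/det) · [[d, -b], [-b, a]] = [[0.0993, 0.156],
 [0.156, 1.6738]].

Step 4 — quadratic form (x̄ - mu_0)^T · S^{-1} · (x̄ - mu_0):
  S^{-1} · (x̄ - mu_0) = (0.6099, 9.8156),
  (x̄ - mu_0)^T · [...] = (-3.6)·(0.6099) + (6.2)·(9.8156) = 58.661.

Step 5 — scale by n: T² = 5 · 58.661 = 293.305.

T² ≈ 293.305


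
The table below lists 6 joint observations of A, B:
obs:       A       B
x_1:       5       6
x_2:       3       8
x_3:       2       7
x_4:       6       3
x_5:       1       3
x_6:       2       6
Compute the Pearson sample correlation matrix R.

Step 1 — column means:
  mean(A) = (5 + 3 + 2 + 6 + 1 + 2) / 6 = 19/6 = 3.1667
  mean(B) = (6 + 8 + 7 + 3 + 3 + 6) / 6 = 33/6 = 5.5

Step 2 — sample variances and covariances s[i,j] = (1/(n-1)) · Σ_k (x_{k,i} - mean_i) · (x_{k,j} - mean_j), with n-1 = 5:
  s[A,A] = ((1.8333)·(1.8333) + (-0.1667)·(-0.1667) + (-1.1667)·(-1.1667) + (2.8333)·(2.8333) + (-2.1667)·(-2.1667) + (-1.1667)·(-1.1667)) / 5 = 18.8333/5 = 3.7667
  s[A,B] = ((1.8333)·(0.5) + (-0.1667)·(2.5) + (-1.1667)·(1.5) + (2.8333)·(-2.5) + (-2.1667)·(-2.5) + (-1.1667)·(0.5)) / 5 = -3.5/5 = -0.7
  s[B,B] = ((0.5)·(0.5) + (2.5)·(2.5) + (1.5)·(1.5) + (-2.5)·(-2.5) + (-2.5)·(-2.5) + (0.5)·(0.5)) / 5 = 21.5/5 = 4.3
  Sample standard deviations s_i = √(s[i,i]):
  s(A) = √(3.7667) = 1.9408
  s(B) = √(4.3) = 2.0736

Step 3 — r_{ij} = s_{ij} / (s_i · s_j):
  r[A,A] = 1 (diagonal).
  r[A,B] = -0.7 / (1.9408 · 2.0736) = -0.7 / 4.0245 = -0.1739
  r[B,B] = 1 (diagonal).

R is symmetric with unit diagonal. Assembling:

R = [[1, -0.1739],
 [-0.1739, 1]]


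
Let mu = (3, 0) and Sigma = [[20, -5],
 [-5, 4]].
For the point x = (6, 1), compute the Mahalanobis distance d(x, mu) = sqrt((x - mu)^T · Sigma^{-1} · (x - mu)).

Step 1 — centre the observation: (x - mu) = (3, 1).

Step 2 — invert Sigma. det(Sigma) = 20·4 - (-5)² = 55.
  Sigma^{-1} = (1/det) · [[d, -b], [-b, a]] = [[0.0727, 0.0909],
 [0.0909, 0.3636]].

Step 3 — form the quadratic (x - mu)^T · Sigma^{-1} · (x - mu):
  Sigma^{-1} · (x - mu) = (0.3091, 0.6364).
  (x - mu)^T · [Sigma^{-1} · (x - mu)] = (3)·(0.3091) + (1)·(0.6364) = 1.5636.

Step 4 — take square root: d = √(1.5636) ≈ 1.2505.

d(x, mu) = √(1.5636) ≈ 1.2505


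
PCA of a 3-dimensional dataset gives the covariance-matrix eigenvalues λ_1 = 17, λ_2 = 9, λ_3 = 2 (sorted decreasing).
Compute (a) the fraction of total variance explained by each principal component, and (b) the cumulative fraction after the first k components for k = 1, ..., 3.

Step 1 — total variance = trace(Sigma) = Σ λ_i = 17 + 9 + 2 = 28.

Step 2 — fraction explained by component i = λ_i / Σ λ:
  PC1: 17/28 = 0.6071
  PC2: 9/28 = 0.3214
  PC3: 2/28 = 0.0714

Step 3 — cumulative fraction after k components = (λ_1 + ... + λ_k) / Σ λ:
  k = 1: 17/28 = 0.6071
  k = 2: (17 + 9)/28 = 26/28 = 0.9286
  k = 3: (17 + 9 + 2)/28 = 28/28 = 1

Summary (fraction, with percent):

explained: PC1 0.6071 (60.71%), PC2 0.3214 (32.14%), PC3 0.0714 (7.14%);  cumulative: 0.6071, 0.9286, 1


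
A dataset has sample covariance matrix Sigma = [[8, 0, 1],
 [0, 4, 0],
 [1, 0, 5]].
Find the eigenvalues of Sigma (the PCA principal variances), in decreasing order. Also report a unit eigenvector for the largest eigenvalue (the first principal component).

Step 1 — characteristic polynomial p(λ) = det(λI - Sigma) = λ³ - tr·λ² + c_1·λ - det, where tr = trace, c_1 = sum of the principal 2×2 minors, det = det(Sigma):
  tr = 8 + 4 + 5 = 17,
  c_1 = (8·4 - (0)²) + (8·5 - (1)²) + (4·5 - (0)²) = 32 + 39 + 20 = 91,
  det = 8·(4·5 - (0)²) - (0)·((0)·5 - (0)·(1)) + (1)·((0)·(0) - 4·(1)) = 8·(20) - (0)·(0) + (1)·(-4) = 156.
  So p(λ) = λ³ - 17λ² + 91λ - 156.
Step 2 — look for an integer root (rational root theorem: any rational root is an integer divisor of 156). Testing λ = 4:
  p(4) = 64 - 272 + 364 - 156 = 0  ✓
  Dividing out (λ - 4): p(λ) = (λ - 4)(λ² - 13λ + 39).
Step 3 — remaining eigenvalues from the quadratic λ² - 13λ + 39 = 0:
  Δ = 13² - 4·39 = 169 - 156 = 13,  λ = (13 ± √13)/2 = (13 ± 3.6056)/2 ≈ 8.3028 or 4.6972.
  Sorted: λ_1 = 8.3028,  λ_2 = 4.6972,  λ_3 = 4  (check: sum = 17 = tr ✓).

Step 4 — unit eigenvector for λ_1 ≈ 8.3028: v spans the null space of (Sigma - λ_1 I), whose rows are
  r_1 = (-0.3028, 0, 1),  r_2 = (0, -4.3028, 0),  r_3 = (1, 0, -3.3028).
  v is orthogonal to every row, so take v ∝ r_1 × r_2 = ((0)·(0) - (1)·(-4.3028), (1)·(0) - (-0.3028)·(0), (-0.3028)·(-4.3028) - (0)·(0)) ≈ (4.3028, 0, 1.3028).
  Let u = (4.3028, 0, 1.3028).
  ||u|| = √((4.3028)² + (0)² + (1.3028)²) = √(20.2111) ≈ 4.4957,  v_1 = u/||u|| ≈ (0.9571, 0, 0.2898) (||v_1|| = 1).

λ_1 = 8.3028,  λ_2 = 4.6972,  λ_3 = 4;  v_1 ≈ (0.9571, 0, 0.2898)


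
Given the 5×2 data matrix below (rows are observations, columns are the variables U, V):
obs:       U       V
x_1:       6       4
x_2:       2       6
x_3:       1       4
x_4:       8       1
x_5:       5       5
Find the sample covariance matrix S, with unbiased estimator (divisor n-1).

Step 1 — column means:
  mean(U) = (6 + 2 + 1 + 8 + 5) / 5 = 22/5 = 4.4
  mean(V) = (4 + 6 + 4 + 1 + 5) / 5 = 20/5 = 4

Step 2 — sample covariance S[i,j] = (1/(n-1)) · Σ_k (x_{k,i} - mean_i) · (x_{k,j} - mean_j), with n-1 = 4.
  S[U,U] = ((1.6)·(1.6) + (-2.4)·(-2.4) + (-3.4)·(-3.4) + (3.6)·(3.6) + (0.6)·(0.6)) / 4 = 33.2/4 = 8.3
  S[U,V] = ((1.6)·(0) + (-2.4)·(2) + (-3.4)·(0) + (3.6)·(-3) + (0.6)·(1)) / 4 = -15/4 = -3.75
  S[V,V] = ((0)·(0) + (2)·(2) + (0)·(0) + (-3)·(-3) + (1)·(1)) / 4 = 14/4 = 3.5

S is symmetric (S[j,i] = S[i,j]). Assembling:

S = [[8.3, -3.75],
 [-3.75, 3.5]]
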